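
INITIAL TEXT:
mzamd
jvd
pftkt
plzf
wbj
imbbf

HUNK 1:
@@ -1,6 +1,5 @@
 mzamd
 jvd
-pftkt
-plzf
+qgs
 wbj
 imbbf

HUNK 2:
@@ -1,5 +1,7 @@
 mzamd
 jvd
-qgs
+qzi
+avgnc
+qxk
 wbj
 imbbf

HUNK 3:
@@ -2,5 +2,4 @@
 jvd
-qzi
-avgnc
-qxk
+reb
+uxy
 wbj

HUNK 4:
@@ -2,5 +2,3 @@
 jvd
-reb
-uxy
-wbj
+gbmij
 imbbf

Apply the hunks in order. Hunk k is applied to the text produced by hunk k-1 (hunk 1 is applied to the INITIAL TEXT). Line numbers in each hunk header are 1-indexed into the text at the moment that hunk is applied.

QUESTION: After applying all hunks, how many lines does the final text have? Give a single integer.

Answer: 4

Derivation:
Hunk 1: at line 1 remove [pftkt,plzf] add [qgs] -> 5 lines: mzamd jvd qgs wbj imbbf
Hunk 2: at line 1 remove [qgs] add [qzi,avgnc,qxk] -> 7 lines: mzamd jvd qzi avgnc qxk wbj imbbf
Hunk 3: at line 2 remove [qzi,avgnc,qxk] add [reb,uxy] -> 6 lines: mzamd jvd reb uxy wbj imbbf
Hunk 4: at line 2 remove [reb,uxy,wbj] add [gbmij] -> 4 lines: mzamd jvd gbmij imbbf
Final line count: 4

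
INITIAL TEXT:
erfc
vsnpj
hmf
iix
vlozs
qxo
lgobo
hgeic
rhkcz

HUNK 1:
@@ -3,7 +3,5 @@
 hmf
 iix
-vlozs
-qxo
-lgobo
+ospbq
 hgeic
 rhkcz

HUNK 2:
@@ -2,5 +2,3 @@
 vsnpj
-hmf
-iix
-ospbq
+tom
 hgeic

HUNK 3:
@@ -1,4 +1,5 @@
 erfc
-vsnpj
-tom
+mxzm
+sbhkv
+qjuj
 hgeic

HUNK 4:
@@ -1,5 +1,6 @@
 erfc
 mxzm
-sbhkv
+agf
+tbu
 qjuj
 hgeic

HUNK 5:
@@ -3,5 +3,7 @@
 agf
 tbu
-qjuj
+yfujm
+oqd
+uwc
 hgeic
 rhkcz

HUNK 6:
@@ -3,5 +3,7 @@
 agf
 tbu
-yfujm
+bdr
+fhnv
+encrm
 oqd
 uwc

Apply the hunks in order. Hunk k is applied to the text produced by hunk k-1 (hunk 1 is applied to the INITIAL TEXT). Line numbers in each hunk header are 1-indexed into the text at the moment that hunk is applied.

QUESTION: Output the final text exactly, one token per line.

Hunk 1: at line 3 remove [vlozs,qxo,lgobo] add [ospbq] -> 7 lines: erfc vsnpj hmf iix ospbq hgeic rhkcz
Hunk 2: at line 2 remove [hmf,iix,ospbq] add [tom] -> 5 lines: erfc vsnpj tom hgeic rhkcz
Hunk 3: at line 1 remove [vsnpj,tom] add [mxzm,sbhkv,qjuj] -> 6 lines: erfc mxzm sbhkv qjuj hgeic rhkcz
Hunk 4: at line 1 remove [sbhkv] add [agf,tbu] -> 7 lines: erfc mxzm agf tbu qjuj hgeic rhkcz
Hunk 5: at line 3 remove [qjuj] add [yfujm,oqd,uwc] -> 9 lines: erfc mxzm agf tbu yfujm oqd uwc hgeic rhkcz
Hunk 6: at line 3 remove [yfujm] add [bdr,fhnv,encrm] -> 11 lines: erfc mxzm agf tbu bdr fhnv encrm oqd uwc hgeic rhkcz

Answer: erfc
mxzm
agf
tbu
bdr
fhnv
encrm
oqd
uwc
hgeic
rhkcz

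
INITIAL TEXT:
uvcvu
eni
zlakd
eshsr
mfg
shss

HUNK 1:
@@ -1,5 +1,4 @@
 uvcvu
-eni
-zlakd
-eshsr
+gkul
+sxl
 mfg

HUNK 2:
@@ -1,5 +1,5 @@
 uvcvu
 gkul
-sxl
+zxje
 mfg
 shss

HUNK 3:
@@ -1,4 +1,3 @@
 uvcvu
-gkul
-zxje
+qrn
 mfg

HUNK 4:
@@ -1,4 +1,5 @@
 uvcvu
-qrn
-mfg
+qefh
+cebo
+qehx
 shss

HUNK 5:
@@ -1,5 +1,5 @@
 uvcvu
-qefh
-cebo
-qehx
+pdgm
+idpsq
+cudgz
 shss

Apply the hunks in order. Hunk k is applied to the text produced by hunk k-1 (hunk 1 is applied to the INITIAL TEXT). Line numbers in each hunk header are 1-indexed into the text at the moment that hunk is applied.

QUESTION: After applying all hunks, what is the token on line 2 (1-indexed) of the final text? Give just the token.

Answer: pdgm

Derivation:
Hunk 1: at line 1 remove [eni,zlakd,eshsr] add [gkul,sxl] -> 5 lines: uvcvu gkul sxl mfg shss
Hunk 2: at line 1 remove [sxl] add [zxje] -> 5 lines: uvcvu gkul zxje mfg shss
Hunk 3: at line 1 remove [gkul,zxje] add [qrn] -> 4 lines: uvcvu qrn mfg shss
Hunk 4: at line 1 remove [qrn,mfg] add [qefh,cebo,qehx] -> 5 lines: uvcvu qefh cebo qehx shss
Hunk 5: at line 1 remove [qefh,cebo,qehx] add [pdgm,idpsq,cudgz] -> 5 lines: uvcvu pdgm idpsq cudgz shss
Final line 2: pdgm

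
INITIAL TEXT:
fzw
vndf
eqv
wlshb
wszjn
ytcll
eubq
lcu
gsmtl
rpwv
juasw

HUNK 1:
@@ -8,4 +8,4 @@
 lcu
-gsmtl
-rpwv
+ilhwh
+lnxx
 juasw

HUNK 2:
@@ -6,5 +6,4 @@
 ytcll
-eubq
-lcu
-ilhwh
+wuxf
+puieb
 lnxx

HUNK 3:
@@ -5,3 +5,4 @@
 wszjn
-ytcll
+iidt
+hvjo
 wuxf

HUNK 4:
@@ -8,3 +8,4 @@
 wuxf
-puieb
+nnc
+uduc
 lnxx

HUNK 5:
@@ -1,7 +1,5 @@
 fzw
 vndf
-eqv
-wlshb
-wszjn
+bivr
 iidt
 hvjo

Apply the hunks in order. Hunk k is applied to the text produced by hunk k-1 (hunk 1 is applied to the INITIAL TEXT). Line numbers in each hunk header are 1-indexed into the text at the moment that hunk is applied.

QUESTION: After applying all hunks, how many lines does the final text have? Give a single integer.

Answer: 10

Derivation:
Hunk 1: at line 8 remove [gsmtl,rpwv] add [ilhwh,lnxx] -> 11 lines: fzw vndf eqv wlshb wszjn ytcll eubq lcu ilhwh lnxx juasw
Hunk 2: at line 6 remove [eubq,lcu,ilhwh] add [wuxf,puieb] -> 10 lines: fzw vndf eqv wlshb wszjn ytcll wuxf puieb lnxx juasw
Hunk 3: at line 5 remove [ytcll] add [iidt,hvjo] -> 11 lines: fzw vndf eqv wlshb wszjn iidt hvjo wuxf puieb lnxx juasw
Hunk 4: at line 8 remove [puieb] add [nnc,uduc] -> 12 lines: fzw vndf eqv wlshb wszjn iidt hvjo wuxf nnc uduc lnxx juasw
Hunk 5: at line 1 remove [eqv,wlshb,wszjn] add [bivr] -> 10 lines: fzw vndf bivr iidt hvjo wuxf nnc uduc lnxx juasw
Final line count: 10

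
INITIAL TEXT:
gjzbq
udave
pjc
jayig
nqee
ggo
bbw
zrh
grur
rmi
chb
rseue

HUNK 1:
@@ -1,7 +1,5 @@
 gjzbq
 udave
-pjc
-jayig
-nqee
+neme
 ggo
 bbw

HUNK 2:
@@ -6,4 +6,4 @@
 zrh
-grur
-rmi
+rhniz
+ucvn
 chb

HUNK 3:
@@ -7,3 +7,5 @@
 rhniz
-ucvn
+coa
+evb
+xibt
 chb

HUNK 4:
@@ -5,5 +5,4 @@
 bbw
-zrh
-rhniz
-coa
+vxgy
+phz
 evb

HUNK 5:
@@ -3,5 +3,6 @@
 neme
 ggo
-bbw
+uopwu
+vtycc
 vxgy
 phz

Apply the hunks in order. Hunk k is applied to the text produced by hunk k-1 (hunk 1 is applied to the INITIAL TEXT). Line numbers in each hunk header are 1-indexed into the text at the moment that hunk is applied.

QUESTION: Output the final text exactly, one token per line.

Hunk 1: at line 1 remove [pjc,jayig,nqee] add [neme] -> 10 lines: gjzbq udave neme ggo bbw zrh grur rmi chb rseue
Hunk 2: at line 6 remove [grur,rmi] add [rhniz,ucvn] -> 10 lines: gjzbq udave neme ggo bbw zrh rhniz ucvn chb rseue
Hunk 3: at line 7 remove [ucvn] add [coa,evb,xibt] -> 12 lines: gjzbq udave neme ggo bbw zrh rhniz coa evb xibt chb rseue
Hunk 4: at line 5 remove [zrh,rhniz,coa] add [vxgy,phz] -> 11 lines: gjzbq udave neme ggo bbw vxgy phz evb xibt chb rseue
Hunk 5: at line 3 remove [bbw] add [uopwu,vtycc] -> 12 lines: gjzbq udave neme ggo uopwu vtycc vxgy phz evb xibt chb rseue

Answer: gjzbq
udave
neme
ggo
uopwu
vtycc
vxgy
phz
evb
xibt
chb
rseue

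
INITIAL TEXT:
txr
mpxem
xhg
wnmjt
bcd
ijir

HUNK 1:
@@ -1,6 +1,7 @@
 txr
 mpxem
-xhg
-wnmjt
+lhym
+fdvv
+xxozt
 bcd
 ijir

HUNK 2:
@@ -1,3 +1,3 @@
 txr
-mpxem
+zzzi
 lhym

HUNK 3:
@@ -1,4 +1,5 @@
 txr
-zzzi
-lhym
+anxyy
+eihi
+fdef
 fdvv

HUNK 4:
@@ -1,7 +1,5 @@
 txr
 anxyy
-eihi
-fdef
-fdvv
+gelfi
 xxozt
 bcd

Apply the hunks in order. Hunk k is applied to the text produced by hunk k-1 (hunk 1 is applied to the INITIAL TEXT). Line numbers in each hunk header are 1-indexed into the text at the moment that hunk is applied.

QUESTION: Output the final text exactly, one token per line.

Answer: txr
anxyy
gelfi
xxozt
bcd
ijir

Derivation:
Hunk 1: at line 1 remove [xhg,wnmjt] add [lhym,fdvv,xxozt] -> 7 lines: txr mpxem lhym fdvv xxozt bcd ijir
Hunk 2: at line 1 remove [mpxem] add [zzzi] -> 7 lines: txr zzzi lhym fdvv xxozt bcd ijir
Hunk 3: at line 1 remove [zzzi,lhym] add [anxyy,eihi,fdef] -> 8 lines: txr anxyy eihi fdef fdvv xxozt bcd ijir
Hunk 4: at line 1 remove [eihi,fdef,fdvv] add [gelfi] -> 6 lines: txr anxyy gelfi xxozt bcd ijir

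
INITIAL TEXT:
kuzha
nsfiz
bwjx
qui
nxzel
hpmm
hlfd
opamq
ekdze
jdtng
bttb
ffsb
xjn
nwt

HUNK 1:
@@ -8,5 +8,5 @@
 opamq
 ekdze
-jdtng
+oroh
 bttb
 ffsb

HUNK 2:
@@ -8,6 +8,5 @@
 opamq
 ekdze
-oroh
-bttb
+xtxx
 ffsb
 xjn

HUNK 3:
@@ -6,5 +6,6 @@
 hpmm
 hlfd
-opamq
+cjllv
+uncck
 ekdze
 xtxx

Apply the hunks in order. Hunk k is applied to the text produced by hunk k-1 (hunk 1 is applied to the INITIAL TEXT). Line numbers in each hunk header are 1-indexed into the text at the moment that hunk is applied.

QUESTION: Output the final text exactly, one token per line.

Answer: kuzha
nsfiz
bwjx
qui
nxzel
hpmm
hlfd
cjllv
uncck
ekdze
xtxx
ffsb
xjn
nwt

Derivation:
Hunk 1: at line 8 remove [jdtng] add [oroh] -> 14 lines: kuzha nsfiz bwjx qui nxzel hpmm hlfd opamq ekdze oroh bttb ffsb xjn nwt
Hunk 2: at line 8 remove [oroh,bttb] add [xtxx] -> 13 lines: kuzha nsfiz bwjx qui nxzel hpmm hlfd opamq ekdze xtxx ffsb xjn nwt
Hunk 3: at line 6 remove [opamq] add [cjllv,uncck] -> 14 lines: kuzha nsfiz bwjx qui nxzel hpmm hlfd cjllv uncck ekdze xtxx ffsb xjn nwt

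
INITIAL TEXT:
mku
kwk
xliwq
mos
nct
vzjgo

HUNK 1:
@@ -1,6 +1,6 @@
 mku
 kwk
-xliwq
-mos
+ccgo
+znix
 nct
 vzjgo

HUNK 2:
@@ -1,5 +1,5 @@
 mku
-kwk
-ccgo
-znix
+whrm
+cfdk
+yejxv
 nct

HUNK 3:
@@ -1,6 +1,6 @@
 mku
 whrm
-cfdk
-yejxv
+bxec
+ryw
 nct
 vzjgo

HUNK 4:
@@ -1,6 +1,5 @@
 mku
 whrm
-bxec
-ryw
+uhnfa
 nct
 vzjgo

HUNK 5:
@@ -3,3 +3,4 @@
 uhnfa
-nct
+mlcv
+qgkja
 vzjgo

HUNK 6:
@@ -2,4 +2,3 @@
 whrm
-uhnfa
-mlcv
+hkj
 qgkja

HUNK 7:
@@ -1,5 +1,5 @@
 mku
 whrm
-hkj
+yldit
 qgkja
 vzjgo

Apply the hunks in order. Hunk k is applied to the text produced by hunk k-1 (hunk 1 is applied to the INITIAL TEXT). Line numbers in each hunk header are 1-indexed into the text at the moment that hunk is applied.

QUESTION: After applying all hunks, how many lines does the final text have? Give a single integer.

Hunk 1: at line 1 remove [xliwq,mos] add [ccgo,znix] -> 6 lines: mku kwk ccgo znix nct vzjgo
Hunk 2: at line 1 remove [kwk,ccgo,znix] add [whrm,cfdk,yejxv] -> 6 lines: mku whrm cfdk yejxv nct vzjgo
Hunk 3: at line 1 remove [cfdk,yejxv] add [bxec,ryw] -> 6 lines: mku whrm bxec ryw nct vzjgo
Hunk 4: at line 1 remove [bxec,ryw] add [uhnfa] -> 5 lines: mku whrm uhnfa nct vzjgo
Hunk 5: at line 3 remove [nct] add [mlcv,qgkja] -> 6 lines: mku whrm uhnfa mlcv qgkja vzjgo
Hunk 6: at line 2 remove [uhnfa,mlcv] add [hkj] -> 5 lines: mku whrm hkj qgkja vzjgo
Hunk 7: at line 1 remove [hkj] add [yldit] -> 5 lines: mku whrm yldit qgkja vzjgo
Final line count: 5

Answer: 5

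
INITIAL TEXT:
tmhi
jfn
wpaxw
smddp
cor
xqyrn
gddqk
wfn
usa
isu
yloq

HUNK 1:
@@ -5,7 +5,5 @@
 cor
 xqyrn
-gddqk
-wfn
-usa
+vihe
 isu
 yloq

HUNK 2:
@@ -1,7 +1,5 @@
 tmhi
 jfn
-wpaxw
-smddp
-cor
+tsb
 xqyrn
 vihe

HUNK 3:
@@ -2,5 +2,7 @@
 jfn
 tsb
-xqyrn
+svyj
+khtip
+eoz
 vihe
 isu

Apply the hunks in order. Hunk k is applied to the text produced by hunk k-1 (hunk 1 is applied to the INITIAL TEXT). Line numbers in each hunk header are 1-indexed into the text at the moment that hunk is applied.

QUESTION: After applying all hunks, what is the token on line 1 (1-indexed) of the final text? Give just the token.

Answer: tmhi

Derivation:
Hunk 1: at line 5 remove [gddqk,wfn,usa] add [vihe] -> 9 lines: tmhi jfn wpaxw smddp cor xqyrn vihe isu yloq
Hunk 2: at line 1 remove [wpaxw,smddp,cor] add [tsb] -> 7 lines: tmhi jfn tsb xqyrn vihe isu yloq
Hunk 3: at line 2 remove [xqyrn] add [svyj,khtip,eoz] -> 9 lines: tmhi jfn tsb svyj khtip eoz vihe isu yloq
Final line 1: tmhi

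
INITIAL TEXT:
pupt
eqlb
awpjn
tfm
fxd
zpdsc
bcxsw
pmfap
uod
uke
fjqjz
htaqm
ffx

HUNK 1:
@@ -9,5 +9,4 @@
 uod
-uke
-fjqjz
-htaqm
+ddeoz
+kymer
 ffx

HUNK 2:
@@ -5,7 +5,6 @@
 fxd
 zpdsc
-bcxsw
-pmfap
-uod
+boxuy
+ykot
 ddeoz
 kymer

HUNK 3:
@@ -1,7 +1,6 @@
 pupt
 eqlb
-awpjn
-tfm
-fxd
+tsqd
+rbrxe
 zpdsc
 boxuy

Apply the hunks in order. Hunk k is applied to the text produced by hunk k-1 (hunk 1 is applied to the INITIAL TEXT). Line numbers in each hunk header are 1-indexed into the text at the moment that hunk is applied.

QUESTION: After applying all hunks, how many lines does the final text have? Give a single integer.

Answer: 10

Derivation:
Hunk 1: at line 9 remove [uke,fjqjz,htaqm] add [ddeoz,kymer] -> 12 lines: pupt eqlb awpjn tfm fxd zpdsc bcxsw pmfap uod ddeoz kymer ffx
Hunk 2: at line 5 remove [bcxsw,pmfap,uod] add [boxuy,ykot] -> 11 lines: pupt eqlb awpjn tfm fxd zpdsc boxuy ykot ddeoz kymer ffx
Hunk 3: at line 1 remove [awpjn,tfm,fxd] add [tsqd,rbrxe] -> 10 lines: pupt eqlb tsqd rbrxe zpdsc boxuy ykot ddeoz kymer ffx
Final line count: 10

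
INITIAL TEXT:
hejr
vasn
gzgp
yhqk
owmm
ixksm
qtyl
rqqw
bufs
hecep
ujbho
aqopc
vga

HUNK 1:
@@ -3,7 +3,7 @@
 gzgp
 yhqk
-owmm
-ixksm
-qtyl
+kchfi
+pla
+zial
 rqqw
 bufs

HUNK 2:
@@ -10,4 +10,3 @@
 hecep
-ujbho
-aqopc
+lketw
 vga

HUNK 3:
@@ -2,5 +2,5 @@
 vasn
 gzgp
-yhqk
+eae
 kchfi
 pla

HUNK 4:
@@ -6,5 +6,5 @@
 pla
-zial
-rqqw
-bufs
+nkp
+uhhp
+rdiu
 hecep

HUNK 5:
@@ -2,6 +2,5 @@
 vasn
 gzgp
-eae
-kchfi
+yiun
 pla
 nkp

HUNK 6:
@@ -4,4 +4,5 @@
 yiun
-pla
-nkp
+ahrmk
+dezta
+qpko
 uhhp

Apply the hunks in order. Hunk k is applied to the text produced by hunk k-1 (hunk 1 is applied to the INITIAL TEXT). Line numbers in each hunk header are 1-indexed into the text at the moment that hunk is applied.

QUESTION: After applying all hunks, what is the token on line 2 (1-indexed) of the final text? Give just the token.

Answer: vasn

Derivation:
Hunk 1: at line 3 remove [owmm,ixksm,qtyl] add [kchfi,pla,zial] -> 13 lines: hejr vasn gzgp yhqk kchfi pla zial rqqw bufs hecep ujbho aqopc vga
Hunk 2: at line 10 remove [ujbho,aqopc] add [lketw] -> 12 lines: hejr vasn gzgp yhqk kchfi pla zial rqqw bufs hecep lketw vga
Hunk 3: at line 2 remove [yhqk] add [eae] -> 12 lines: hejr vasn gzgp eae kchfi pla zial rqqw bufs hecep lketw vga
Hunk 4: at line 6 remove [zial,rqqw,bufs] add [nkp,uhhp,rdiu] -> 12 lines: hejr vasn gzgp eae kchfi pla nkp uhhp rdiu hecep lketw vga
Hunk 5: at line 2 remove [eae,kchfi] add [yiun] -> 11 lines: hejr vasn gzgp yiun pla nkp uhhp rdiu hecep lketw vga
Hunk 6: at line 4 remove [pla,nkp] add [ahrmk,dezta,qpko] -> 12 lines: hejr vasn gzgp yiun ahrmk dezta qpko uhhp rdiu hecep lketw vga
Final line 2: vasn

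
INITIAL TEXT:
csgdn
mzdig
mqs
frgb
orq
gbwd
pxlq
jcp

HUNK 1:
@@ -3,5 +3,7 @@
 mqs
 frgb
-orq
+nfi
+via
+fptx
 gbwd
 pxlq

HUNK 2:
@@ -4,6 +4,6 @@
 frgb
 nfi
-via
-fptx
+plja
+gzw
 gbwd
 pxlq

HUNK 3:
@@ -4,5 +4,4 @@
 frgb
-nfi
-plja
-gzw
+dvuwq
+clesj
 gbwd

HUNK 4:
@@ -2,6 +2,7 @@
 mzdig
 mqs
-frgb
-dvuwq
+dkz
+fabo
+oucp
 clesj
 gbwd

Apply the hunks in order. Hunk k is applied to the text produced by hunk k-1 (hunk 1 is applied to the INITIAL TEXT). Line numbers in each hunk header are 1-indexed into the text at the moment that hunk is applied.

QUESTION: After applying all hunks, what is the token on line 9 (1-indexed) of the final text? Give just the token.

Hunk 1: at line 3 remove [orq] add [nfi,via,fptx] -> 10 lines: csgdn mzdig mqs frgb nfi via fptx gbwd pxlq jcp
Hunk 2: at line 4 remove [via,fptx] add [plja,gzw] -> 10 lines: csgdn mzdig mqs frgb nfi plja gzw gbwd pxlq jcp
Hunk 3: at line 4 remove [nfi,plja,gzw] add [dvuwq,clesj] -> 9 lines: csgdn mzdig mqs frgb dvuwq clesj gbwd pxlq jcp
Hunk 4: at line 2 remove [frgb,dvuwq] add [dkz,fabo,oucp] -> 10 lines: csgdn mzdig mqs dkz fabo oucp clesj gbwd pxlq jcp
Final line 9: pxlq

Answer: pxlq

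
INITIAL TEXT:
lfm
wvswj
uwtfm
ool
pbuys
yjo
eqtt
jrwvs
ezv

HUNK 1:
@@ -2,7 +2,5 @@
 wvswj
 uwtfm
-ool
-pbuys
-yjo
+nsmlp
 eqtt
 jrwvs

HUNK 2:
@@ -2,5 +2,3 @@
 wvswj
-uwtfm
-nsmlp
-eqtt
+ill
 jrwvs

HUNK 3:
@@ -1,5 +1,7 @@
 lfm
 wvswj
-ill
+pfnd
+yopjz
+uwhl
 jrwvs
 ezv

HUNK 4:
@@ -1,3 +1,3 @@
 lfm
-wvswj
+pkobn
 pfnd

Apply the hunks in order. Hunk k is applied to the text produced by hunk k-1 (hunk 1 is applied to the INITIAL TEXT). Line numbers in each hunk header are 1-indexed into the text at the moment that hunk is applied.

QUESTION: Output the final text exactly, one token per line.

Hunk 1: at line 2 remove [ool,pbuys,yjo] add [nsmlp] -> 7 lines: lfm wvswj uwtfm nsmlp eqtt jrwvs ezv
Hunk 2: at line 2 remove [uwtfm,nsmlp,eqtt] add [ill] -> 5 lines: lfm wvswj ill jrwvs ezv
Hunk 3: at line 1 remove [ill] add [pfnd,yopjz,uwhl] -> 7 lines: lfm wvswj pfnd yopjz uwhl jrwvs ezv
Hunk 4: at line 1 remove [wvswj] add [pkobn] -> 7 lines: lfm pkobn pfnd yopjz uwhl jrwvs ezv

Answer: lfm
pkobn
pfnd
yopjz
uwhl
jrwvs
ezv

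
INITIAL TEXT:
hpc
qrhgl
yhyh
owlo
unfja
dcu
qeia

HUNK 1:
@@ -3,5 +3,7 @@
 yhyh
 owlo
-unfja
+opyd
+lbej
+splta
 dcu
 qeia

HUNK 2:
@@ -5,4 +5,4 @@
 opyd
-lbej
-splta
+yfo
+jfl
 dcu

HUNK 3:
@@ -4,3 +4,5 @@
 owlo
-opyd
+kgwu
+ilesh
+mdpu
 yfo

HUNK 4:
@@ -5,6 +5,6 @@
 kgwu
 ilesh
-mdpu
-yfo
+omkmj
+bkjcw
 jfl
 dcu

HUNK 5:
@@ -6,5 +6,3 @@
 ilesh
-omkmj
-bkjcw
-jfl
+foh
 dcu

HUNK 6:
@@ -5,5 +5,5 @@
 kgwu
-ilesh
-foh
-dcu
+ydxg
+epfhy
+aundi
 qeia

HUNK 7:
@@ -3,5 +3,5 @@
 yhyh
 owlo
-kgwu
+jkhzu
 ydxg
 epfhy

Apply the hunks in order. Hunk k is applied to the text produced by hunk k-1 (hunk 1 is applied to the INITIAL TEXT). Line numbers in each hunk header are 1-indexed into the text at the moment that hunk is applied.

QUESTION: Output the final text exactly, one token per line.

Answer: hpc
qrhgl
yhyh
owlo
jkhzu
ydxg
epfhy
aundi
qeia

Derivation:
Hunk 1: at line 3 remove [unfja] add [opyd,lbej,splta] -> 9 lines: hpc qrhgl yhyh owlo opyd lbej splta dcu qeia
Hunk 2: at line 5 remove [lbej,splta] add [yfo,jfl] -> 9 lines: hpc qrhgl yhyh owlo opyd yfo jfl dcu qeia
Hunk 3: at line 4 remove [opyd] add [kgwu,ilesh,mdpu] -> 11 lines: hpc qrhgl yhyh owlo kgwu ilesh mdpu yfo jfl dcu qeia
Hunk 4: at line 5 remove [mdpu,yfo] add [omkmj,bkjcw] -> 11 lines: hpc qrhgl yhyh owlo kgwu ilesh omkmj bkjcw jfl dcu qeia
Hunk 5: at line 6 remove [omkmj,bkjcw,jfl] add [foh] -> 9 lines: hpc qrhgl yhyh owlo kgwu ilesh foh dcu qeia
Hunk 6: at line 5 remove [ilesh,foh,dcu] add [ydxg,epfhy,aundi] -> 9 lines: hpc qrhgl yhyh owlo kgwu ydxg epfhy aundi qeia
Hunk 7: at line 3 remove [kgwu] add [jkhzu] -> 9 lines: hpc qrhgl yhyh owlo jkhzu ydxg epfhy aundi qeia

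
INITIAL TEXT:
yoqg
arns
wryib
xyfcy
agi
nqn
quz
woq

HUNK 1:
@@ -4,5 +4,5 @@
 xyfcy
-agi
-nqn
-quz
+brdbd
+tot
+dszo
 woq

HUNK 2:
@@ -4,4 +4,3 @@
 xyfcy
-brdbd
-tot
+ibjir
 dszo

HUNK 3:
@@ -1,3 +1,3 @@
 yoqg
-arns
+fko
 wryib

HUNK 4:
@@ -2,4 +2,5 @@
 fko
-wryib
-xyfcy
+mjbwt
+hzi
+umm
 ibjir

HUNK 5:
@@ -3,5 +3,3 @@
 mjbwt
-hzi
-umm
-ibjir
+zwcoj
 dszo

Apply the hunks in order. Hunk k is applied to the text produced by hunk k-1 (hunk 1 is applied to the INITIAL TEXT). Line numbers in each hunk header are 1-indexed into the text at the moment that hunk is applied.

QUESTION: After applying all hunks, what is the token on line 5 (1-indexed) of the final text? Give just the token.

Answer: dszo

Derivation:
Hunk 1: at line 4 remove [agi,nqn,quz] add [brdbd,tot,dszo] -> 8 lines: yoqg arns wryib xyfcy brdbd tot dszo woq
Hunk 2: at line 4 remove [brdbd,tot] add [ibjir] -> 7 lines: yoqg arns wryib xyfcy ibjir dszo woq
Hunk 3: at line 1 remove [arns] add [fko] -> 7 lines: yoqg fko wryib xyfcy ibjir dszo woq
Hunk 4: at line 2 remove [wryib,xyfcy] add [mjbwt,hzi,umm] -> 8 lines: yoqg fko mjbwt hzi umm ibjir dszo woq
Hunk 5: at line 3 remove [hzi,umm,ibjir] add [zwcoj] -> 6 lines: yoqg fko mjbwt zwcoj dszo woq
Final line 5: dszo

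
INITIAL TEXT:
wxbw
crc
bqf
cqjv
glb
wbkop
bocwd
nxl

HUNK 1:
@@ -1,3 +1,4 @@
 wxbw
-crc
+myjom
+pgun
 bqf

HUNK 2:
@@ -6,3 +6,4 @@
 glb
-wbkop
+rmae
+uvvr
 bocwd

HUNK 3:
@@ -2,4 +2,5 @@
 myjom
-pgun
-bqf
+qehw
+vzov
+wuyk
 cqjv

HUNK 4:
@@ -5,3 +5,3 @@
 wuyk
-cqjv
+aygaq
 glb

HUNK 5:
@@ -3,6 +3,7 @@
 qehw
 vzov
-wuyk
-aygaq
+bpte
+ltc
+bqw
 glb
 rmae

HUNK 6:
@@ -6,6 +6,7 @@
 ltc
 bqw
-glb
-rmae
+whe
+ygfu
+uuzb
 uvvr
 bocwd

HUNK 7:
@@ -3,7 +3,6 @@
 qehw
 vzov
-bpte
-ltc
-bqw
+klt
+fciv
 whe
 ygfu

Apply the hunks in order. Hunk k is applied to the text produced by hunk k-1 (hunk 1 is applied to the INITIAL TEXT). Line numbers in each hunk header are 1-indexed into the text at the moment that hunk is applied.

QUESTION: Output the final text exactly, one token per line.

Answer: wxbw
myjom
qehw
vzov
klt
fciv
whe
ygfu
uuzb
uvvr
bocwd
nxl

Derivation:
Hunk 1: at line 1 remove [crc] add [myjom,pgun] -> 9 lines: wxbw myjom pgun bqf cqjv glb wbkop bocwd nxl
Hunk 2: at line 6 remove [wbkop] add [rmae,uvvr] -> 10 lines: wxbw myjom pgun bqf cqjv glb rmae uvvr bocwd nxl
Hunk 3: at line 2 remove [pgun,bqf] add [qehw,vzov,wuyk] -> 11 lines: wxbw myjom qehw vzov wuyk cqjv glb rmae uvvr bocwd nxl
Hunk 4: at line 5 remove [cqjv] add [aygaq] -> 11 lines: wxbw myjom qehw vzov wuyk aygaq glb rmae uvvr bocwd nxl
Hunk 5: at line 3 remove [wuyk,aygaq] add [bpte,ltc,bqw] -> 12 lines: wxbw myjom qehw vzov bpte ltc bqw glb rmae uvvr bocwd nxl
Hunk 6: at line 6 remove [glb,rmae] add [whe,ygfu,uuzb] -> 13 lines: wxbw myjom qehw vzov bpte ltc bqw whe ygfu uuzb uvvr bocwd nxl
Hunk 7: at line 3 remove [bpte,ltc,bqw] add [klt,fciv] -> 12 lines: wxbw myjom qehw vzov klt fciv whe ygfu uuzb uvvr bocwd nxl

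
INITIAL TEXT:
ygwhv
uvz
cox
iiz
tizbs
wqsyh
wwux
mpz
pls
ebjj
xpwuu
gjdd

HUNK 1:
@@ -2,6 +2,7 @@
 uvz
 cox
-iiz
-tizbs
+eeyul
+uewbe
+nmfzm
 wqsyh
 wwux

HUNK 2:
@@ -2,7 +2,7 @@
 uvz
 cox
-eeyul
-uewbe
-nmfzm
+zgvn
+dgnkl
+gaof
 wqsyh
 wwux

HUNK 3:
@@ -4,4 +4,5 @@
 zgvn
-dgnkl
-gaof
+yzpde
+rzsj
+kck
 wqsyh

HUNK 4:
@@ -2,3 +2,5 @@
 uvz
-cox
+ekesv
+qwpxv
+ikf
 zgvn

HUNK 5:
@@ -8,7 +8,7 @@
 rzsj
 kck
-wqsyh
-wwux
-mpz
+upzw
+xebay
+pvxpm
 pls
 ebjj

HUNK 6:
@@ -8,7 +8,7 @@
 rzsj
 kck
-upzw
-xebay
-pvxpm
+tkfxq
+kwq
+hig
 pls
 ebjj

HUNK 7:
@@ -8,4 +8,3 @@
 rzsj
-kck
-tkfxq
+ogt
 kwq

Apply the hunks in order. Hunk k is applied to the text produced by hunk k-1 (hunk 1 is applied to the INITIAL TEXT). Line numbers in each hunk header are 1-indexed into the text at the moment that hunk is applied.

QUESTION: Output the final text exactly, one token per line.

Answer: ygwhv
uvz
ekesv
qwpxv
ikf
zgvn
yzpde
rzsj
ogt
kwq
hig
pls
ebjj
xpwuu
gjdd

Derivation:
Hunk 1: at line 2 remove [iiz,tizbs] add [eeyul,uewbe,nmfzm] -> 13 lines: ygwhv uvz cox eeyul uewbe nmfzm wqsyh wwux mpz pls ebjj xpwuu gjdd
Hunk 2: at line 2 remove [eeyul,uewbe,nmfzm] add [zgvn,dgnkl,gaof] -> 13 lines: ygwhv uvz cox zgvn dgnkl gaof wqsyh wwux mpz pls ebjj xpwuu gjdd
Hunk 3: at line 4 remove [dgnkl,gaof] add [yzpde,rzsj,kck] -> 14 lines: ygwhv uvz cox zgvn yzpde rzsj kck wqsyh wwux mpz pls ebjj xpwuu gjdd
Hunk 4: at line 2 remove [cox] add [ekesv,qwpxv,ikf] -> 16 lines: ygwhv uvz ekesv qwpxv ikf zgvn yzpde rzsj kck wqsyh wwux mpz pls ebjj xpwuu gjdd
Hunk 5: at line 8 remove [wqsyh,wwux,mpz] add [upzw,xebay,pvxpm] -> 16 lines: ygwhv uvz ekesv qwpxv ikf zgvn yzpde rzsj kck upzw xebay pvxpm pls ebjj xpwuu gjdd
Hunk 6: at line 8 remove [upzw,xebay,pvxpm] add [tkfxq,kwq,hig] -> 16 lines: ygwhv uvz ekesv qwpxv ikf zgvn yzpde rzsj kck tkfxq kwq hig pls ebjj xpwuu gjdd
Hunk 7: at line 8 remove [kck,tkfxq] add [ogt] -> 15 lines: ygwhv uvz ekesv qwpxv ikf zgvn yzpde rzsj ogt kwq hig pls ebjj xpwuu gjdd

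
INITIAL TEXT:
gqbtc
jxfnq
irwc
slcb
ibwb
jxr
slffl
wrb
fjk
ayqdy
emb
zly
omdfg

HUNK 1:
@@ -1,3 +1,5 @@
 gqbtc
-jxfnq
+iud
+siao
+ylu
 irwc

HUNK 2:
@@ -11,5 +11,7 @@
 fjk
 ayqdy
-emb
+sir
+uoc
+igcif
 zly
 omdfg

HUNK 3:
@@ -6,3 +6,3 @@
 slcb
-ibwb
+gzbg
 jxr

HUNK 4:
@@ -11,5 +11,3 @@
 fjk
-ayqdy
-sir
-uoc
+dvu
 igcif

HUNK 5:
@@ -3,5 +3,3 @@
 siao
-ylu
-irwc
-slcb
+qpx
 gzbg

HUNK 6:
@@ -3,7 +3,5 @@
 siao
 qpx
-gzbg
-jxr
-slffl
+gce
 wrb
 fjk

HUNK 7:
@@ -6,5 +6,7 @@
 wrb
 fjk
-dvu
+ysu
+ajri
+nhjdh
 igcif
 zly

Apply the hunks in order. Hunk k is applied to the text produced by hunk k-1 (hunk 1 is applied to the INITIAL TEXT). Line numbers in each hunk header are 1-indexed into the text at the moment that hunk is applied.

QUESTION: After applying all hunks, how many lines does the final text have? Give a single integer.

Answer: 13

Derivation:
Hunk 1: at line 1 remove [jxfnq] add [iud,siao,ylu] -> 15 lines: gqbtc iud siao ylu irwc slcb ibwb jxr slffl wrb fjk ayqdy emb zly omdfg
Hunk 2: at line 11 remove [emb] add [sir,uoc,igcif] -> 17 lines: gqbtc iud siao ylu irwc slcb ibwb jxr slffl wrb fjk ayqdy sir uoc igcif zly omdfg
Hunk 3: at line 6 remove [ibwb] add [gzbg] -> 17 lines: gqbtc iud siao ylu irwc slcb gzbg jxr slffl wrb fjk ayqdy sir uoc igcif zly omdfg
Hunk 4: at line 11 remove [ayqdy,sir,uoc] add [dvu] -> 15 lines: gqbtc iud siao ylu irwc slcb gzbg jxr slffl wrb fjk dvu igcif zly omdfg
Hunk 5: at line 3 remove [ylu,irwc,slcb] add [qpx] -> 13 lines: gqbtc iud siao qpx gzbg jxr slffl wrb fjk dvu igcif zly omdfg
Hunk 6: at line 3 remove [gzbg,jxr,slffl] add [gce] -> 11 lines: gqbtc iud siao qpx gce wrb fjk dvu igcif zly omdfg
Hunk 7: at line 6 remove [dvu] add [ysu,ajri,nhjdh] -> 13 lines: gqbtc iud siao qpx gce wrb fjk ysu ajri nhjdh igcif zly omdfg
Final line count: 13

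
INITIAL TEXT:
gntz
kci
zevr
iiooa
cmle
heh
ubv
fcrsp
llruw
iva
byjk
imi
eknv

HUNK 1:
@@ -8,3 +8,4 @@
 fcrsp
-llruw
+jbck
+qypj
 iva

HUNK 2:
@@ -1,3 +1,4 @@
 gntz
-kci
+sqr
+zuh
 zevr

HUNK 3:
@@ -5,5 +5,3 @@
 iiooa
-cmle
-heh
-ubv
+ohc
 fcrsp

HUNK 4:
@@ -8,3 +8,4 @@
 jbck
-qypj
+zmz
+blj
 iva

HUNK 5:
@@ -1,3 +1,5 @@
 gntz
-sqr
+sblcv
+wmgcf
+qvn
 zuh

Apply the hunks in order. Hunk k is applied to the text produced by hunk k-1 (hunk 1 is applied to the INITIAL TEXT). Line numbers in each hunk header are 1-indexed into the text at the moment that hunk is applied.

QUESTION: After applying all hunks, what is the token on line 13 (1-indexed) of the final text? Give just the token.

Hunk 1: at line 8 remove [llruw] add [jbck,qypj] -> 14 lines: gntz kci zevr iiooa cmle heh ubv fcrsp jbck qypj iva byjk imi eknv
Hunk 2: at line 1 remove [kci] add [sqr,zuh] -> 15 lines: gntz sqr zuh zevr iiooa cmle heh ubv fcrsp jbck qypj iva byjk imi eknv
Hunk 3: at line 5 remove [cmle,heh,ubv] add [ohc] -> 13 lines: gntz sqr zuh zevr iiooa ohc fcrsp jbck qypj iva byjk imi eknv
Hunk 4: at line 8 remove [qypj] add [zmz,blj] -> 14 lines: gntz sqr zuh zevr iiooa ohc fcrsp jbck zmz blj iva byjk imi eknv
Hunk 5: at line 1 remove [sqr] add [sblcv,wmgcf,qvn] -> 16 lines: gntz sblcv wmgcf qvn zuh zevr iiooa ohc fcrsp jbck zmz blj iva byjk imi eknv
Final line 13: iva

Answer: iva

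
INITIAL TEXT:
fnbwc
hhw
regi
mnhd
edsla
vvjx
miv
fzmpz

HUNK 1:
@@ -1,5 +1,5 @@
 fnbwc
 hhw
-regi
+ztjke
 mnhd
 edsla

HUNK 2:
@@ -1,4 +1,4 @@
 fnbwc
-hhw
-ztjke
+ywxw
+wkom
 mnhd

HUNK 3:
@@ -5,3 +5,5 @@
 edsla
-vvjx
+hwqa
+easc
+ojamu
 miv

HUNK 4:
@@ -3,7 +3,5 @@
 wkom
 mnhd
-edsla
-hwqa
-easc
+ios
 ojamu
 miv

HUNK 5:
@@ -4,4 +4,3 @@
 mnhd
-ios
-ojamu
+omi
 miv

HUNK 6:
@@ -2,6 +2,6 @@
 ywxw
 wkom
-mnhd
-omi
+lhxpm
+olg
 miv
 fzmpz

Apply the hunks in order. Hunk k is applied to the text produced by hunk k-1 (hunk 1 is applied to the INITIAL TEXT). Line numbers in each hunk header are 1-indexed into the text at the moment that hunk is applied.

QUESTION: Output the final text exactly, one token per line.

Answer: fnbwc
ywxw
wkom
lhxpm
olg
miv
fzmpz

Derivation:
Hunk 1: at line 1 remove [regi] add [ztjke] -> 8 lines: fnbwc hhw ztjke mnhd edsla vvjx miv fzmpz
Hunk 2: at line 1 remove [hhw,ztjke] add [ywxw,wkom] -> 8 lines: fnbwc ywxw wkom mnhd edsla vvjx miv fzmpz
Hunk 3: at line 5 remove [vvjx] add [hwqa,easc,ojamu] -> 10 lines: fnbwc ywxw wkom mnhd edsla hwqa easc ojamu miv fzmpz
Hunk 4: at line 3 remove [edsla,hwqa,easc] add [ios] -> 8 lines: fnbwc ywxw wkom mnhd ios ojamu miv fzmpz
Hunk 5: at line 4 remove [ios,ojamu] add [omi] -> 7 lines: fnbwc ywxw wkom mnhd omi miv fzmpz
Hunk 6: at line 2 remove [mnhd,omi] add [lhxpm,olg] -> 7 lines: fnbwc ywxw wkom lhxpm olg miv fzmpz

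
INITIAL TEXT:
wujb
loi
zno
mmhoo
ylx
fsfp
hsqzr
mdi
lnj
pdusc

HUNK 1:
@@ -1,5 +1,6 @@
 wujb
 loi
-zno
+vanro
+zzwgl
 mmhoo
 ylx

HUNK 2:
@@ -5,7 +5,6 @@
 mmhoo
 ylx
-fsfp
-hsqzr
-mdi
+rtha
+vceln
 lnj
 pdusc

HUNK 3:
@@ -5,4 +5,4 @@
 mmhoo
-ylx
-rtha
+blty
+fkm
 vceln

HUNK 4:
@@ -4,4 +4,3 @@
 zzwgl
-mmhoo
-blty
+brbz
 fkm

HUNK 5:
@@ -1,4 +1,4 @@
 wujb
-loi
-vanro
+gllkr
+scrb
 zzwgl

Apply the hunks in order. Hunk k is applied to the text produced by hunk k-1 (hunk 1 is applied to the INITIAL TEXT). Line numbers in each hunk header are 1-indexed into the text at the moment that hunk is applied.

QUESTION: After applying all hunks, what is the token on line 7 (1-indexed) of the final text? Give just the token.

Hunk 1: at line 1 remove [zno] add [vanro,zzwgl] -> 11 lines: wujb loi vanro zzwgl mmhoo ylx fsfp hsqzr mdi lnj pdusc
Hunk 2: at line 5 remove [fsfp,hsqzr,mdi] add [rtha,vceln] -> 10 lines: wujb loi vanro zzwgl mmhoo ylx rtha vceln lnj pdusc
Hunk 3: at line 5 remove [ylx,rtha] add [blty,fkm] -> 10 lines: wujb loi vanro zzwgl mmhoo blty fkm vceln lnj pdusc
Hunk 4: at line 4 remove [mmhoo,blty] add [brbz] -> 9 lines: wujb loi vanro zzwgl brbz fkm vceln lnj pdusc
Hunk 5: at line 1 remove [loi,vanro] add [gllkr,scrb] -> 9 lines: wujb gllkr scrb zzwgl brbz fkm vceln lnj pdusc
Final line 7: vceln

Answer: vceln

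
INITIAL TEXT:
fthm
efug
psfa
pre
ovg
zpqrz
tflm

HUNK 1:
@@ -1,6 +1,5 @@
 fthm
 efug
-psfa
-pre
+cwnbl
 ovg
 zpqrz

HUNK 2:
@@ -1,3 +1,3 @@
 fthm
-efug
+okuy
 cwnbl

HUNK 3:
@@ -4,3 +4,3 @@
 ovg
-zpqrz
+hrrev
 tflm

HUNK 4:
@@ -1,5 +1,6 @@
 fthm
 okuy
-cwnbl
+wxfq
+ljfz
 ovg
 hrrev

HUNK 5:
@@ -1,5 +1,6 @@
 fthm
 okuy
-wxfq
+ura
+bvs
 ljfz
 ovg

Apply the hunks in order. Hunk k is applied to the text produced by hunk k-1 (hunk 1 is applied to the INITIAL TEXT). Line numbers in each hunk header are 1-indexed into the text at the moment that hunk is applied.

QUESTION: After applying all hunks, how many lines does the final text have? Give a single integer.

Answer: 8

Derivation:
Hunk 1: at line 1 remove [psfa,pre] add [cwnbl] -> 6 lines: fthm efug cwnbl ovg zpqrz tflm
Hunk 2: at line 1 remove [efug] add [okuy] -> 6 lines: fthm okuy cwnbl ovg zpqrz tflm
Hunk 3: at line 4 remove [zpqrz] add [hrrev] -> 6 lines: fthm okuy cwnbl ovg hrrev tflm
Hunk 4: at line 1 remove [cwnbl] add [wxfq,ljfz] -> 7 lines: fthm okuy wxfq ljfz ovg hrrev tflm
Hunk 5: at line 1 remove [wxfq] add [ura,bvs] -> 8 lines: fthm okuy ura bvs ljfz ovg hrrev tflm
Final line count: 8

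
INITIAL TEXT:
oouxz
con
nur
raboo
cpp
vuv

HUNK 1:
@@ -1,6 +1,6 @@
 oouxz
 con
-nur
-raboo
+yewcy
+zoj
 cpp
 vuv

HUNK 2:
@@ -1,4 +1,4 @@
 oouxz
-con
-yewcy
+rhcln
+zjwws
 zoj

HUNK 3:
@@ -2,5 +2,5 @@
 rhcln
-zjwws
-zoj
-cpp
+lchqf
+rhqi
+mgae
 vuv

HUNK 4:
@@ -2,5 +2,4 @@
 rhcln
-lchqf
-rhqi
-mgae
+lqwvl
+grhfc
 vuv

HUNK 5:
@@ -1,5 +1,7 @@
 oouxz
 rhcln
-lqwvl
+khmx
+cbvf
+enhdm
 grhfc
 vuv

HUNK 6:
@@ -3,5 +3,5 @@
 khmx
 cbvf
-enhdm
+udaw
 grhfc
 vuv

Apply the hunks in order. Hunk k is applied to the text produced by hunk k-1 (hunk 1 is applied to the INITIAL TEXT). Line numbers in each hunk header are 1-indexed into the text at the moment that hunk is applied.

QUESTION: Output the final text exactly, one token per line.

Hunk 1: at line 1 remove [nur,raboo] add [yewcy,zoj] -> 6 lines: oouxz con yewcy zoj cpp vuv
Hunk 2: at line 1 remove [con,yewcy] add [rhcln,zjwws] -> 6 lines: oouxz rhcln zjwws zoj cpp vuv
Hunk 3: at line 2 remove [zjwws,zoj,cpp] add [lchqf,rhqi,mgae] -> 6 lines: oouxz rhcln lchqf rhqi mgae vuv
Hunk 4: at line 2 remove [lchqf,rhqi,mgae] add [lqwvl,grhfc] -> 5 lines: oouxz rhcln lqwvl grhfc vuv
Hunk 5: at line 1 remove [lqwvl] add [khmx,cbvf,enhdm] -> 7 lines: oouxz rhcln khmx cbvf enhdm grhfc vuv
Hunk 6: at line 3 remove [enhdm] add [udaw] -> 7 lines: oouxz rhcln khmx cbvf udaw grhfc vuv

Answer: oouxz
rhcln
khmx
cbvf
udaw
grhfc
vuv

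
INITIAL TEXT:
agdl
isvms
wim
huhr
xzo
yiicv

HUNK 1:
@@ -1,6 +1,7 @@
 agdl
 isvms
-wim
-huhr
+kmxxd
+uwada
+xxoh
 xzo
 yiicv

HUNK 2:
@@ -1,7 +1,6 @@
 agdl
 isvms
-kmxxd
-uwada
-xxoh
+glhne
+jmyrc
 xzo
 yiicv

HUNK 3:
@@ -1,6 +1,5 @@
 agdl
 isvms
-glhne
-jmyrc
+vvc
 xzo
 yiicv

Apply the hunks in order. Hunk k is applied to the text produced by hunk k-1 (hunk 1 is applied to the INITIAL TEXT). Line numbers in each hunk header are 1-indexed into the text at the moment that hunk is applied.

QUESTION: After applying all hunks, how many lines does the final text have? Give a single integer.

Hunk 1: at line 1 remove [wim,huhr] add [kmxxd,uwada,xxoh] -> 7 lines: agdl isvms kmxxd uwada xxoh xzo yiicv
Hunk 2: at line 1 remove [kmxxd,uwada,xxoh] add [glhne,jmyrc] -> 6 lines: agdl isvms glhne jmyrc xzo yiicv
Hunk 3: at line 1 remove [glhne,jmyrc] add [vvc] -> 5 lines: agdl isvms vvc xzo yiicv
Final line count: 5

Answer: 5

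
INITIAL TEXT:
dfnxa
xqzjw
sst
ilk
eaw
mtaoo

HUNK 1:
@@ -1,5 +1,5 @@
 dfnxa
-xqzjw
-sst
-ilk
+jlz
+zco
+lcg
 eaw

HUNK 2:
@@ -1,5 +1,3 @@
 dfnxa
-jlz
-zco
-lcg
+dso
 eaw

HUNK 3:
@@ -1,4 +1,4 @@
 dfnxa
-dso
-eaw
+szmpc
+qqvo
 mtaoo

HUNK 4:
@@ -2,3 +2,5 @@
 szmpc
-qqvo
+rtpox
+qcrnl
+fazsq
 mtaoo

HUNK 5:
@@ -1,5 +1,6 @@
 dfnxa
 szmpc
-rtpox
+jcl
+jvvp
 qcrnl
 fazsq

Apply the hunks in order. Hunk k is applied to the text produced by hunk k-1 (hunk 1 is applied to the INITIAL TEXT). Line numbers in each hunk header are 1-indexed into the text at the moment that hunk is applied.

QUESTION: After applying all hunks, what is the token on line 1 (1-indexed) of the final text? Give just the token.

Answer: dfnxa

Derivation:
Hunk 1: at line 1 remove [xqzjw,sst,ilk] add [jlz,zco,lcg] -> 6 lines: dfnxa jlz zco lcg eaw mtaoo
Hunk 2: at line 1 remove [jlz,zco,lcg] add [dso] -> 4 lines: dfnxa dso eaw mtaoo
Hunk 3: at line 1 remove [dso,eaw] add [szmpc,qqvo] -> 4 lines: dfnxa szmpc qqvo mtaoo
Hunk 4: at line 2 remove [qqvo] add [rtpox,qcrnl,fazsq] -> 6 lines: dfnxa szmpc rtpox qcrnl fazsq mtaoo
Hunk 5: at line 1 remove [rtpox] add [jcl,jvvp] -> 7 lines: dfnxa szmpc jcl jvvp qcrnl fazsq mtaoo
Final line 1: dfnxa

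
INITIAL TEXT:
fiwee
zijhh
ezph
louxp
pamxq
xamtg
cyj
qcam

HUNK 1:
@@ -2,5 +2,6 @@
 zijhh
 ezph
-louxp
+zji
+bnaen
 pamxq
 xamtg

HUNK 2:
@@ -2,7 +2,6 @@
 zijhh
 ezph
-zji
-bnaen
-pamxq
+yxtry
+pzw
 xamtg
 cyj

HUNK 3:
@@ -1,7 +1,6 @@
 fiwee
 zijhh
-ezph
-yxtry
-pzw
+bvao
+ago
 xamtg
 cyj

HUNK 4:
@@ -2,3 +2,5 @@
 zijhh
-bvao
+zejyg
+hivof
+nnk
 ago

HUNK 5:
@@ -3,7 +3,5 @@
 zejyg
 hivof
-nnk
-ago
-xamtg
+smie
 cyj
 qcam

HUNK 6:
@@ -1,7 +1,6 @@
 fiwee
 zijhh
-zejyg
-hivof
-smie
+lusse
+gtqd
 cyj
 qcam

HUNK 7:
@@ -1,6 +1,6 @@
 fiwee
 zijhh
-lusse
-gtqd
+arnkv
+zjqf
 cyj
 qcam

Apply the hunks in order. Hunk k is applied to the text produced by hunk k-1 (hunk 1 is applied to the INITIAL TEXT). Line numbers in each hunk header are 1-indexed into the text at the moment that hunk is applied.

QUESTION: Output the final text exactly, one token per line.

Hunk 1: at line 2 remove [louxp] add [zji,bnaen] -> 9 lines: fiwee zijhh ezph zji bnaen pamxq xamtg cyj qcam
Hunk 2: at line 2 remove [zji,bnaen,pamxq] add [yxtry,pzw] -> 8 lines: fiwee zijhh ezph yxtry pzw xamtg cyj qcam
Hunk 3: at line 1 remove [ezph,yxtry,pzw] add [bvao,ago] -> 7 lines: fiwee zijhh bvao ago xamtg cyj qcam
Hunk 4: at line 2 remove [bvao] add [zejyg,hivof,nnk] -> 9 lines: fiwee zijhh zejyg hivof nnk ago xamtg cyj qcam
Hunk 5: at line 3 remove [nnk,ago,xamtg] add [smie] -> 7 lines: fiwee zijhh zejyg hivof smie cyj qcam
Hunk 6: at line 1 remove [zejyg,hivof,smie] add [lusse,gtqd] -> 6 lines: fiwee zijhh lusse gtqd cyj qcam
Hunk 7: at line 1 remove [lusse,gtqd] add [arnkv,zjqf] -> 6 lines: fiwee zijhh arnkv zjqf cyj qcam

Answer: fiwee
zijhh
arnkv
zjqf
cyj
qcam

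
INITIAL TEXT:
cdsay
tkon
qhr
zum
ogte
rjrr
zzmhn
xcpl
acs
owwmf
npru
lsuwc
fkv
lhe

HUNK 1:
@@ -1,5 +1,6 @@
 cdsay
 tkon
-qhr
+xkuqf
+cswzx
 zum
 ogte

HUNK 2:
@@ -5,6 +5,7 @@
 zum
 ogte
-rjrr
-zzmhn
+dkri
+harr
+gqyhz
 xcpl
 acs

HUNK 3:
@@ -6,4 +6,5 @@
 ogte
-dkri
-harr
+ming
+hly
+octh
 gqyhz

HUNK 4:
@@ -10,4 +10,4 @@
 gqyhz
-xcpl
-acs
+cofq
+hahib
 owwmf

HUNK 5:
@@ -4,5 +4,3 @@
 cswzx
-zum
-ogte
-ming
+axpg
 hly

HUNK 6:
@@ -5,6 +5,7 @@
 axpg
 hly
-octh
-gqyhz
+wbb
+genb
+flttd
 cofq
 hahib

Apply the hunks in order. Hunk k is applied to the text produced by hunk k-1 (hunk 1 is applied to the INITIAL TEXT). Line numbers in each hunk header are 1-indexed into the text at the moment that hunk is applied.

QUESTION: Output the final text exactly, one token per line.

Hunk 1: at line 1 remove [qhr] add [xkuqf,cswzx] -> 15 lines: cdsay tkon xkuqf cswzx zum ogte rjrr zzmhn xcpl acs owwmf npru lsuwc fkv lhe
Hunk 2: at line 5 remove [rjrr,zzmhn] add [dkri,harr,gqyhz] -> 16 lines: cdsay tkon xkuqf cswzx zum ogte dkri harr gqyhz xcpl acs owwmf npru lsuwc fkv lhe
Hunk 3: at line 6 remove [dkri,harr] add [ming,hly,octh] -> 17 lines: cdsay tkon xkuqf cswzx zum ogte ming hly octh gqyhz xcpl acs owwmf npru lsuwc fkv lhe
Hunk 4: at line 10 remove [xcpl,acs] add [cofq,hahib] -> 17 lines: cdsay tkon xkuqf cswzx zum ogte ming hly octh gqyhz cofq hahib owwmf npru lsuwc fkv lhe
Hunk 5: at line 4 remove [zum,ogte,ming] add [axpg] -> 15 lines: cdsay tkon xkuqf cswzx axpg hly octh gqyhz cofq hahib owwmf npru lsuwc fkv lhe
Hunk 6: at line 5 remove [octh,gqyhz] add [wbb,genb,flttd] -> 16 lines: cdsay tkon xkuqf cswzx axpg hly wbb genb flttd cofq hahib owwmf npru lsuwc fkv lhe

Answer: cdsay
tkon
xkuqf
cswzx
axpg
hly
wbb
genb
flttd
cofq
hahib
owwmf
npru
lsuwc
fkv
lhe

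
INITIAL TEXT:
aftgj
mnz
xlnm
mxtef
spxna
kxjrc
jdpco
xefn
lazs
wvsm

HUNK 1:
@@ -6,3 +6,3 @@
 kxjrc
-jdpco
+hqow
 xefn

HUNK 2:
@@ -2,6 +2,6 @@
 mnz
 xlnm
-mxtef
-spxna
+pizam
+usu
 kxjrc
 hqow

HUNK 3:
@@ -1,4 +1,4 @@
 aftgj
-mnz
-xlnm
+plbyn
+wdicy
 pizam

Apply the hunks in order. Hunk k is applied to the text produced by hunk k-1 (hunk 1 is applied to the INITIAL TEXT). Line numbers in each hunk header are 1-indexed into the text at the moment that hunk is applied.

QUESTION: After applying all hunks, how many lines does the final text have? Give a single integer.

Hunk 1: at line 6 remove [jdpco] add [hqow] -> 10 lines: aftgj mnz xlnm mxtef spxna kxjrc hqow xefn lazs wvsm
Hunk 2: at line 2 remove [mxtef,spxna] add [pizam,usu] -> 10 lines: aftgj mnz xlnm pizam usu kxjrc hqow xefn lazs wvsm
Hunk 3: at line 1 remove [mnz,xlnm] add [plbyn,wdicy] -> 10 lines: aftgj plbyn wdicy pizam usu kxjrc hqow xefn lazs wvsm
Final line count: 10

Answer: 10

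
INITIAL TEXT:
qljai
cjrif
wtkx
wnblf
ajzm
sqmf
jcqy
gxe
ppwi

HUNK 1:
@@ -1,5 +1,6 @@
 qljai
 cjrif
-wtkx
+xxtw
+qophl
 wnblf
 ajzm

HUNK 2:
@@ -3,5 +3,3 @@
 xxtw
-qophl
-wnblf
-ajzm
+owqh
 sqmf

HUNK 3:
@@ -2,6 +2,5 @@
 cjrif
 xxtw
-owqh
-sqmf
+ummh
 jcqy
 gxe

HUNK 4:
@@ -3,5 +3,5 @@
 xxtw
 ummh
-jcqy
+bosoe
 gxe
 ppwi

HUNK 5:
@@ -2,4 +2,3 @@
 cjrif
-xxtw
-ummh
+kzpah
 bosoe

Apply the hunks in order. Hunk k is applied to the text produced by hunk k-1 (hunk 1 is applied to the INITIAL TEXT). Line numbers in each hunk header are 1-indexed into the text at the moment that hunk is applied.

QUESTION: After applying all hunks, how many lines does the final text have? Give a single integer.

Hunk 1: at line 1 remove [wtkx] add [xxtw,qophl] -> 10 lines: qljai cjrif xxtw qophl wnblf ajzm sqmf jcqy gxe ppwi
Hunk 2: at line 3 remove [qophl,wnblf,ajzm] add [owqh] -> 8 lines: qljai cjrif xxtw owqh sqmf jcqy gxe ppwi
Hunk 3: at line 2 remove [owqh,sqmf] add [ummh] -> 7 lines: qljai cjrif xxtw ummh jcqy gxe ppwi
Hunk 4: at line 3 remove [jcqy] add [bosoe] -> 7 lines: qljai cjrif xxtw ummh bosoe gxe ppwi
Hunk 5: at line 2 remove [xxtw,ummh] add [kzpah] -> 6 lines: qljai cjrif kzpah bosoe gxe ppwi
Final line count: 6

Answer: 6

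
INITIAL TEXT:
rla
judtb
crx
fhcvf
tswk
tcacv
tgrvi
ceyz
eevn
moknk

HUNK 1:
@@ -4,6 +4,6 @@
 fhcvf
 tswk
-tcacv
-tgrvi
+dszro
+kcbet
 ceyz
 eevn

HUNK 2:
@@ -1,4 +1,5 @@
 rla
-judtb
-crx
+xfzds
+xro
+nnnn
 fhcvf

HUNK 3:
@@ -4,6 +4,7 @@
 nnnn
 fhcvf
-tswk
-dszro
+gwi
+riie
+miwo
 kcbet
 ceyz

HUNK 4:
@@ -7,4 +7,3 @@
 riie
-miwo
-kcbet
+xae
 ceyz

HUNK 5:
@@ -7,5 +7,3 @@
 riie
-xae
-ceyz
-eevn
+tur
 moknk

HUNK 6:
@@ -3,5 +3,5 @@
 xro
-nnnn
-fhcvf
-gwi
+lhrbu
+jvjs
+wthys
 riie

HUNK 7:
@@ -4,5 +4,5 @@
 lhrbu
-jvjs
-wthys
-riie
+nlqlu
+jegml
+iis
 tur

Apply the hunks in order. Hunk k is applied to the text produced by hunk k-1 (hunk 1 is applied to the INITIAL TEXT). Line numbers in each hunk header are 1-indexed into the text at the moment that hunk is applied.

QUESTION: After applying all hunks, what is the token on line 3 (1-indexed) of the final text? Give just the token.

Hunk 1: at line 4 remove [tcacv,tgrvi] add [dszro,kcbet] -> 10 lines: rla judtb crx fhcvf tswk dszro kcbet ceyz eevn moknk
Hunk 2: at line 1 remove [judtb,crx] add [xfzds,xro,nnnn] -> 11 lines: rla xfzds xro nnnn fhcvf tswk dszro kcbet ceyz eevn moknk
Hunk 3: at line 4 remove [tswk,dszro] add [gwi,riie,miwo] -> 12 lines: rla xfzds xro nnnn fhcvf gwi riie miwo kcbet ceyz eevn moknk
Hunk 4: at line 7 remove [miwo,kcbet] add [xae] -> 11 lines: rla xfzds xro nnnn fhcvf gwi riie xae ceyz eevn moknk
Hunk 5: at line 7 remove [xae,ceyz,eevn] add [tur] -> 9 lines: rla xfzds xro nnnn fhcvf gwi riie tur moknk
Hunk 6: at line 3 remove [nnnn,fhcvf,gwi] add [lhrbu,jvjs,wthys] -> 9 lines: rla xfzds xro lhrbu jvjs wthys riie tur moknk
Hunk 7: at line 4 remove [jvjs,wthys,riie] add [nlqlu,jegml,iis] -> 9 lines: rla xfzds xro lhrbu nlqlu jegml iis tur moknk
Final line 3: xro

Answer: xro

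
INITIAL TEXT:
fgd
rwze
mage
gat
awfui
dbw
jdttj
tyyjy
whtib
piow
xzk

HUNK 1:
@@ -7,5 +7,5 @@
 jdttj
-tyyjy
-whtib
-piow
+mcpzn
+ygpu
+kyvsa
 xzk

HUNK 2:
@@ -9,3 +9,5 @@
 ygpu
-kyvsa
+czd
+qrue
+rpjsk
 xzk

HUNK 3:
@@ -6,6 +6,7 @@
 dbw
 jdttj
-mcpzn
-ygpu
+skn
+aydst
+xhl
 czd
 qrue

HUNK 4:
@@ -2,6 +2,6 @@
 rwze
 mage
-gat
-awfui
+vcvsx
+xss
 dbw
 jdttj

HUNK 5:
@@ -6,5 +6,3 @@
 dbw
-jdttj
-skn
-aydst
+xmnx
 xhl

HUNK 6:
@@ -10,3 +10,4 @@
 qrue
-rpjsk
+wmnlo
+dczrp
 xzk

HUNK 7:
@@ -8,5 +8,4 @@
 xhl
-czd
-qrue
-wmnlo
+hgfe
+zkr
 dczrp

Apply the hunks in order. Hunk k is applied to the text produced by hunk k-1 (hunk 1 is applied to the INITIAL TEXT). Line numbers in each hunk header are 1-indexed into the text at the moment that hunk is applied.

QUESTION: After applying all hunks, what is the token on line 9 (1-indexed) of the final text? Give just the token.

Hunk 1: at line 7 remove [tyyjy,whtib,piow] add [mcpzn,ygpu,kyvsa] -> 11 lines: fgd rwze mage gat awfui dbw jdttj mcpzn ygpu kyvsa xzk
Hunk 2: at line 9 remove [kyvsa] add [czd,qrue,rpjsk] -> 13 lines: fgd rwze mage gat awfui dbw jdttj mcpzn ygpu czd qrue rpjsk xzk
Hunk 3: at line 6 remove [mcpzn,ygpu] add [skn,aydst,xhl] -> 14 lines: fgd rwze mage gat awfui dbw jdttj skn aydst xhl czd qrue rpjsk xzk
Hunk 4: at line 2 remove [gat,awfui] add [vcvsx,xss] -> 14 lines: fgd rwze mage vcvsx xss dbw jdttj skn aydst xhl czd qrue rpjsk xzk
Hunk 5: at line 6 remove [jdttj,skn,aydst] add [xmnx] -> 12 lines: fgd rwze mage vcvsx xss dbw xmnx xhl czd qrue rpjsk xzk
Hunk 6: at line 10 remove [rpjsk] add [wmnlo,dczrp] -> 13 lines: fgd rwze mage vcvsx xss dbw xmnx xhl czd qrue wmnlo dczrp xzk
Hunk 7: at line 8 remove [czd,qrue,wmnlo] add [hgfe,zkr] -> 12 lines: fgd rwze mage vcvsx xss dbw xmnx xhl hgfe zkr dczrp xzk
Final line 9: hgfe

Answer: hgfe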